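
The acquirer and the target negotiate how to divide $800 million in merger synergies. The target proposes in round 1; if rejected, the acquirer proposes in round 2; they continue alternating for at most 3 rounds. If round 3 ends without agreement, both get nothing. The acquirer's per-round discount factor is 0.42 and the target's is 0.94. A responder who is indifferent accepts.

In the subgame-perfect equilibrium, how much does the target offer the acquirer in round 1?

Work backward from the last round.
Round 3 (the target proposes): rejection yields 0 for the acquirer; the target offers 0 and keeps 800.
Round 2 (the acquirer proposes): the target can get 800 next round, worth 0.94 × 800 = 752 now, so the acquirer offers 752, keeping 48.
Round 1 (the target proposes): the acquirer can get 48 next round, worth 0.42 × 48 = 20.16 now. The target offers 20.16 and keeps 800 − 20.16 = 779.84.

20.16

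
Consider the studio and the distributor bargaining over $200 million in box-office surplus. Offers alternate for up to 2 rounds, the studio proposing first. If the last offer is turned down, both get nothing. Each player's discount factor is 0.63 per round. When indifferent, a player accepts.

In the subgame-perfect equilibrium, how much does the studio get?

74

Round 2 (the distributor proposes): rejection yields 0 for the studio; the distributor offers 0 and keeps 200.
Round 1 (the studio proposes): the distributor can get 200 next round, worth 0.63 × 200 = 126 now. The studio offers 126 and keeps 200 − 126 = 74.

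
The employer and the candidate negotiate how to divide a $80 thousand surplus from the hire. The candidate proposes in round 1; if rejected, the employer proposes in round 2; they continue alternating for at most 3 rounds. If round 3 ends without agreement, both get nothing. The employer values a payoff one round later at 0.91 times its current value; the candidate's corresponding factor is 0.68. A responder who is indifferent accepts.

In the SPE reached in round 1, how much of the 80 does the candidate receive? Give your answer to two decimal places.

56.70

By backward induction:
Round 3 (the candidate proposes): rejection yields 0 for the employer; the candidate offers 0 and keeps 80.
Round 2 (the employer proposes): the candidate can get 80 next round, worth 0.68 × 80 = 54.4 now; the employer offers that and keeps 25.6.
Round 1 (the candidate proposes): the employer can get 25.6 next round, worth 0.91 × 25.6 = 23.296 now; the candidate offers that and keeps 56.704.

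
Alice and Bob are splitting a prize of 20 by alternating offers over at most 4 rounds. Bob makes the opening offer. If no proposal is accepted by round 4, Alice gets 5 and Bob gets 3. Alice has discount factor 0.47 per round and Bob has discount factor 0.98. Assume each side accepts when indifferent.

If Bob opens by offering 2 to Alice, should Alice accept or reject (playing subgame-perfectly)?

Work out Alice's continuation value if the offer is rejected.
Round 4 (Alice proposes): Bob gets 3 if talks fail, so Alice offers 3 and keeps 17.
Round 3 (Bob proposes): Alice can get 17 next round, worth 0.47 × 17 = 7.99 now, so Bob offers 7.99, keeping 12.01.
Round 2 (Alice proposes): Bob can get 12.01 next round, worth 0.98 × 12.01 = 11.7698 now, so Alice offers 11.7698, keeping 8.2302.
So by rejecting in round 1, Alice gets 8.2302 next round, worth 0.47 × 8.2302 = 3.868194 now.
Offer 2 < 3.868194, so Alice rejects.

Reject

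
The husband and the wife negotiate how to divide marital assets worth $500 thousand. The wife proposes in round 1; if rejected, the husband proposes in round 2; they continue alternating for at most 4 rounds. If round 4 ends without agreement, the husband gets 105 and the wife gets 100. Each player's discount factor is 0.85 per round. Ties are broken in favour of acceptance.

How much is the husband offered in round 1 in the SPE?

Solve by backward induction from round 4.
Round 4 (the husband proposes): the wife gets 100 if talks fail, so the husband offers 100 and keeps 400.
Round 3 (the wife proposes): the husband can get 400 next round, worth 0.85 × 400 = 340 now; the wife offers that and keeps 160.
Round 2 (the husband proposes): the wife can get 160 next round, worth 0.85 × 160 = 136 now. The husband offers 136 and keeps 500 − 136 = 364.
Round 1 (the wife proposes): the husband can get 364 next round, worth 0.85 × 364 = 309.4 now; the wife offers that and keeps 190.6.

309.4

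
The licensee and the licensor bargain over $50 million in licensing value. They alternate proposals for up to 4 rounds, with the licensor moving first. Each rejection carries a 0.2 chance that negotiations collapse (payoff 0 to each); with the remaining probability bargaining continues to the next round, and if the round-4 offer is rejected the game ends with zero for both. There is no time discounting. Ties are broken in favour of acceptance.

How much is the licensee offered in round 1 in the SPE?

33.6

By backward induction:
Round 4 (the licensee proposes): rejection yields 0 for the licensor; the licensee offers 0 and keeps 50.
Round 3 (the licensor proposes): rejecting gives the licensee an expected 0.8 × 50 = 40; the licensor offers that and keeps 10.
Round 2 (the licensee proposes): rejecting gives the licensor an expected 0.8 × 10 = 8; the licensee offers that and keeps 42.
Round 1 (the licensor proposes): rejecting gives the licensee an expected 0.8 × 42 = 33.6. The licensor offers 33.6 and keeps 50 − 33.6 = 16.4.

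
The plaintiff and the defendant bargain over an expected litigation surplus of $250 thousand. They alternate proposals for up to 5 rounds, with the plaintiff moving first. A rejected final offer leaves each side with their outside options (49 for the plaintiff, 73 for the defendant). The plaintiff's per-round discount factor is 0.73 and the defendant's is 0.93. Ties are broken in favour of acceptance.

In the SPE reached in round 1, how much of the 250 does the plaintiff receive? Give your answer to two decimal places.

Round 5 (the plaintiff proposes): the defendant gets 73 if talks fail, so the plaintiff offers 73 and keeps 177.
Round 4 (the defendant proposes): the plaintiff can get 177 next round, worth 0.73 × 177 = 129.21 now, so the defendant offers 129.21, keeping 120.79.
Round 3 (the plaintiff proposes): the defendant can get 120.79 next round, worth 0.93 × 120.79 = 112.3347 now, so the plaintiff offers 112.3347, keeping 137.6653.
Round 2 (the defendant proposes): the plaintiff can get 137.6653 next round, worth 0.73 × 137.6653 = 100.495669 now. The defendant offers 100.495669 and keeps 250 − 100.495669 = 149.504331.
Round 1 (the plaintiff proposes): the defendant can get 149.504331 next round, worth 0.93 × 149.504331 = 139.03902783 now; the plaintiff offers that and keeps 110.96097217.

110.96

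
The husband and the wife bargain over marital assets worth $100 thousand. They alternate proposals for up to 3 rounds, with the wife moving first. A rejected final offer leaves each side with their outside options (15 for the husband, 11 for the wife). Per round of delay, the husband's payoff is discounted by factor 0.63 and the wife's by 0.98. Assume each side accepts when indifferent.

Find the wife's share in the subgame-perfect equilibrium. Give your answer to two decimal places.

89.48

Round 3 (the wife proposes): the husband gets 15 if talks fail, so the wife offers 15 and keeps 85.
Round 2 (the husband proposes): the wife can get 85 next round, worth 0.98 × 85 = 83.3 now; the husband offers that and keeps 16.7.
Round 1 (the wife proposes): the husband can get 16.7 next round, worth 0.63 × 16.7 = 10.521 now, so the wife offers 10.521, keeping 89.479.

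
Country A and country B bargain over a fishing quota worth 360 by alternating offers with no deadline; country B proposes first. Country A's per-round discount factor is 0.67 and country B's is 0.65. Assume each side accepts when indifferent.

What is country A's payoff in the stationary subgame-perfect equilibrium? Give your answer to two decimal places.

In a stationary SPE each proposer offers the other exactly their discounted continuation value.
If country B keeps x when proposing and country A keeps y when proposing, then x = 360 − 0.67y and y = 360 − 0.65x.
Solving: x = 360(1 − 0.67) / (1 − 0.65·0.67) = 118.8 / 0.5645 ≈ 210.4517.
Country A gets 360 − 210.4517 ≈ 149.5483.

149.55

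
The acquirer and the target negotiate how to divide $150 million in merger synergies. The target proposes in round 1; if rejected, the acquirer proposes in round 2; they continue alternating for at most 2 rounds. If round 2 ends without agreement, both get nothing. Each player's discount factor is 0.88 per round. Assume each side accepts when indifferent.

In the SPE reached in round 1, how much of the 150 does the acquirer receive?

132

Round 2 (the acquirer proposes): the target will accept anything ≥ 0, so the acquirer offers 0 and keeps 150.
Round 1 (the target proposes): the acquirer can get 150 next round, worth 0.88 × 150 = 132 now, so the target offers 132, keeping 18.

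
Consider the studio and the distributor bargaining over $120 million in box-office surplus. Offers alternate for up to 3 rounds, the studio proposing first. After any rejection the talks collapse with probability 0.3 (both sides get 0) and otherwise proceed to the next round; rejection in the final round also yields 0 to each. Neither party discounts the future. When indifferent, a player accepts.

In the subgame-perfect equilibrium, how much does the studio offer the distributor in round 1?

Round 3 (the studio proposes): rejection yields 0 for the distributor; the studio offers 0 and keeps 120.
Round 2 (the distributor proposes): rejecting gives the studio an expected 0.7 × 120 = 84, so the distributor offers 84, keeping 36.
Round 1 (the studio proposes): rejecting gives the distributor an expected 0.7 × 36 = 25.2. The studio offers 25.2 and keeps 120 − 25.2 = 94.8.

25.2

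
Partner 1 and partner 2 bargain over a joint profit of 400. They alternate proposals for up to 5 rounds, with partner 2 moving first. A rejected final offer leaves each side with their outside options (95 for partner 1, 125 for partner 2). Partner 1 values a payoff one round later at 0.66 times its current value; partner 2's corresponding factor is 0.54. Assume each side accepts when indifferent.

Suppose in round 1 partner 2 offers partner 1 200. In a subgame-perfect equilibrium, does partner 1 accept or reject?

Round 5 (partner 2 proposes): partner 1 gets 95 if talks fail, so partner 2 offers 95 and keeps 305.
Round 4 (partner 1 proposes): partner 2 can get 305 next round, worth 0.54 × 305 = 164.7 now, so partner 1 offers 164.7, keeping 235.3.
Round 3 (partner 2 proposes): partner 1 can get 235.3 next round, worth 0.66 × 235.3 = 155.298 now. Partner 2 offers 155.298 and keeps 400 − 155.298 = 244.702.
Round 2 (partner 1 proposes): partner 2 can get 244.702 next round, worth 0.54 × 244.702 = 132.13908 now. Partner 1 offers 132.13908 and keeps 400 − 132.13908 = 267.86092.
So by rejecting in round 1, partner 1 gets 267.86092 next round, worth 0.66 × 267.86092 = 176.7882072 now.
Offer 200 ≥ 176.7882072, so partner 1 accepts.

Accept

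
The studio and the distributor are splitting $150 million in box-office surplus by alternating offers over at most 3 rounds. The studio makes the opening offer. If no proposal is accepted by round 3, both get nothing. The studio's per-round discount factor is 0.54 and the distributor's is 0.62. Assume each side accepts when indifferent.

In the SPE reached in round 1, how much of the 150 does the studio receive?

107.22

Round 3 (the studio proposes): the distributor will accept anything ≥ 0, so the studio offers 0 and keeps 150.
Round 2 (the distributor proposes): the studio can get 150 next round, worth 0.54 × 150 = 81 now; the distributor offers that and keeps 69.
Round 1 (the studio proposes): the distributor can get 69 next round, worth 0.62 × 69 = 42.78 now; the studio offers that and keeps 107.22.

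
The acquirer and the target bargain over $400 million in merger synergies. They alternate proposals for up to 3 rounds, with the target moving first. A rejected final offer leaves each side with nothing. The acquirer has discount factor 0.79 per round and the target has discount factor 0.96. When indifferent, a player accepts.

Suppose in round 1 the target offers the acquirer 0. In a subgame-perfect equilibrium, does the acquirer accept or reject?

Reject

Round 3 (the target proposes): rejection yields 0 for the acquirer; the target offers 0 and keeps 400.
Round 2 (the acquirer proposes): the target can get 400 next round, worth 0.96 × 400 = 384 now. The acquirer offers 384 and keeps 400 − 384 = 16.
So by rejecting in round 1, the acquirer gets 16 next round, worth 0.79 × 16 = 12.64 now.
Offer 0 < 12.64, so the acquirer rejects.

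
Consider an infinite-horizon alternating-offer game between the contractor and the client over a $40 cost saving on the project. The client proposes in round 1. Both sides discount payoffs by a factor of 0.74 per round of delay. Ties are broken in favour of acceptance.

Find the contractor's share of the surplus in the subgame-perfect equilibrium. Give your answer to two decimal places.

When the client proposes, the contractor accepts any offer worth at least 0.74 times what the contractor would get by proposing next round; and vice versa.
This gives x = 40 − 0.74y and y = 40 − 0.74x, where x and y are each side's share when it proposes.
Hence (1 − 0.74·0.74)x = 40(1 − 0.74), i.e. 0.4524·x = 10.4.
x ≈ 22.9885; the contractor's share is 40 − x ≈ 17.0115.

17.01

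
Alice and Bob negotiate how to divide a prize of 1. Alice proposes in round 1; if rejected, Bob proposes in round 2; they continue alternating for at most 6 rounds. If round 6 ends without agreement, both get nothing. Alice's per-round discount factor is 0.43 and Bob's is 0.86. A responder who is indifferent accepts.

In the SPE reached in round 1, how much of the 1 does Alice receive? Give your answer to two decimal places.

0.21

Solve by backward induction from round 6.
Round 6 (Bob proposes): Alice will accept anything ≥ 0, so Bob offers 0 and keeps 1.
Round 5 (Alice proposes): Bob can get 1 next round, worth 0.86 × 1 = 0.86 now. Alice offers 0.86 and keeps 1 − 0.86 = 0.14.
Round 4 (Bob proposes): Alice can get 0.14 next round, worth 0.43 × 0.14 = 0.0602 now, so Bob offers 0.0602, keeping 0.9398.
Round 3 (Alice proposes): Bob can get 0.9398 next round, worth 0.86 × 0.9398 = 0.808228 now. Alice offers 0.808228 and keeps 1 − 0.808228 = 0.191772.
Round 2 (Bob proposes): Alice can get 0.191772 next round, worth 0.43 × 0.191772 = 0.08246196 now; Bob offers that and keeps 0.91753804.
Round 1 (Alice proposes): Bob can get 0.91753804 next round, worth 0.86 × 0.91753804 = 0.7890827144 now. Alice offers 0.7890827144 and keeps 1 − 0.7890827144 = 0.2109172856.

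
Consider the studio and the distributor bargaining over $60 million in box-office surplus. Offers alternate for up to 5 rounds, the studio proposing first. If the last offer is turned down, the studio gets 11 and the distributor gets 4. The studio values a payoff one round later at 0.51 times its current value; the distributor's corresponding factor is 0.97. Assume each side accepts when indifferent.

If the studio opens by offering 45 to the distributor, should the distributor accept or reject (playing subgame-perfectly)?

Accept

Round 5 (the studio proposes): the distributor gets 4 if talks fail, so the studio offers 4 and keeps 56.
Round 4 (the distributor proposes): the studio can get 56 next round, worth 0.51 × 56 = 28.56 now; the distributor offers that and keeps 31.44.
Round 3 (the studio proposes): the distributor can get 31.44 next round, worth 0.97 × 31.44 = 30.4968 now; the studio offers that and keeps 29.5032.
Round 2 (the distributor proposes): the studio can get 29.5032 next round, worth 0.51 × 29.5032 = 15.046632 now, so the distributor offers 15.046632, keeping 44.953368.
So by rejecting in round 1, the distributor gets 44.953368 next round, worth 0.97 × 44.953368 = 43.60476696 now.
Offer 45 ≥ 43.60476696, so the distributor accepts.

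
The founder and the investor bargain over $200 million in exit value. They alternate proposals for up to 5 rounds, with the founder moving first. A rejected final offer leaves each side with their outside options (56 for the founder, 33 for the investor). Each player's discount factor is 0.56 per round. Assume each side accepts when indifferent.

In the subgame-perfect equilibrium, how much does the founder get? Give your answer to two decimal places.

Work backward from the last round.
Round 5 (the founder proposes): the investor gets 33 if talks fail, so the founder offers 33 and keeps 167.
Round 4 (the investor proposes): the founder can get 167 next round, worth 0.56 × 167 = 93.52 now; the investor offers that and keeps 106.48.
Round 3 (the founder proposes): the investor can get 106.48 next round, worth 0.56 × 106.48 = 59.6288 now, so the founder offers 59.6288, keeping 140.3712.
Round 2 (the investor proposes): the founder can get 140.3712 next round, worth 0.56 × 140.3712 = 78.607872 now, so the investor offers 78.607872, keeping 121.392128.
Round 1 (the founder proposes): the investor can get 121.392128 next round, worth 0.56 × 121.392128 = 67.97959168 now, so the founder offers 67.97959168, keeping 132.02040832.

132.02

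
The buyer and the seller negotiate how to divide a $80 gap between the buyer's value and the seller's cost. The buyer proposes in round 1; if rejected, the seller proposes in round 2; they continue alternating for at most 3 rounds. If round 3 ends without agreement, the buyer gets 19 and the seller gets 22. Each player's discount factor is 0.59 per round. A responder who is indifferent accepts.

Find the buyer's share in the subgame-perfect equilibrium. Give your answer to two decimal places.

52.99

Round 3 (the buyer proposes): the seller gets 22 if talks fail, so the buyer offers 22 and keeps 58.
Round 2 (the seller proposes): the buyer can get 58 next round, worth 0.59 × 58 = 34.22 now, so the seller offers 34.22, keeping 45.78.
Round 1 (the buyer proposes): the seller can get 45.78 next round, worth 0.59 × 45.78 = 27.0102 now; the buyer offers that and keeps 52.9898.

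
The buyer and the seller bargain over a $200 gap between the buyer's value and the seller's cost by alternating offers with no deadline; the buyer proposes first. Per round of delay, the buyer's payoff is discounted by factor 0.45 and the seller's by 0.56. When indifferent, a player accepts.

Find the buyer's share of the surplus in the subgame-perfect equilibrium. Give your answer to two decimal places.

117.65

Let x be the buyer's share when the buyer proposes and y be the seller's share when the seller proposes.
The seller accepts iff offered ≥ 0.56·y, so x = 200 − 0.56y. Symmetrically y = 200 − 0.45x.
Substituting: x = 200 − 0.56(200 − 0.45x), giving x(1 − 0.45·0.56) = 200(1 − 0.56).
So x = 200 × 0.44 / 0.748 ≈ 117.6471, and the seller receives 200 − x ≈ 82.3529.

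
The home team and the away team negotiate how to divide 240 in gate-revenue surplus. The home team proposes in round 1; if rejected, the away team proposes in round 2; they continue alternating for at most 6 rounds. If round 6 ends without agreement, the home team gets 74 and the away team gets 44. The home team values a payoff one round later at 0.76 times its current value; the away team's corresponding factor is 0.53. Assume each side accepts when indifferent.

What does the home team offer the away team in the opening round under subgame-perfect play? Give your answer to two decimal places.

57.10

Work backward from the last round.
Round 6 (the away team proposes): the home team gets 74 if talks fail, so the away team offers 74 and keeps 166.
Round 5 (the home team proposes): the away team can get 166 next round, worth 0.53 × 166 = 87.98 now. The home team offers 87.98 and keeps 240 − 87.98 = 152.02.
Round 4 (the away team proposes): the home team can get 152.02 next round, worth 0.76 × 152.02 = 115.5352 now; the away team offers that and keeps 124.4648.
Round 3 (the home team proposes): the away team can get 124.4648 next round, worth 0.53 × 124.4648 = 65.966344 now; the home team offers that and keeps 174.033656.
Round 2 (the away team proposes): the home team can get 174.033656 next round, worth 0.76 × 174.033656 = 132.26557856 now, so the away team offers 132.26557856, keeping 107.73442144.
Round 1 (the home team proposes): the away team can get 107.73442144 next round, worth 0.53 × 107.73442144 = 57.0992433632 now. The home team offers 57.0992433632 and keeps 240 − 57.0992433632 = 182.9007566368.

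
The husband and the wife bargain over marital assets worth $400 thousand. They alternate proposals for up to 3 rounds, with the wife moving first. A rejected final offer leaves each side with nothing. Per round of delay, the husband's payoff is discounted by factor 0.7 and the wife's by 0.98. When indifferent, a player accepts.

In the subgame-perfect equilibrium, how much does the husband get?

5.6

Round 3 (the wife proposes): rejection yields 0 for the husband; the wife offers 0 and keeps 400.
Round 2 (the husband proposes): the wife can get 400 next round, worth 0.98 × 400 = 392 now. The husband offers 392 and keeps 400 − 392 = 8.
Round 1 (the wife proposes): the husband can get 8 next round, worth 0.7 × 8 = 5.6 now, so the wife offers 5.6, keeping 394.4.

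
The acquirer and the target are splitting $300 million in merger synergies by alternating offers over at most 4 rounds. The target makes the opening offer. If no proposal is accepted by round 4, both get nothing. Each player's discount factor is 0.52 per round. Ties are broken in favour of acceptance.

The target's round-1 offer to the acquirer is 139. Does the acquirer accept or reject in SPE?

Round 4 (the acquirer proposes): rejection yields 0 for the target; the acquirer offers 0 and keeps 300.
Round 3 (the target proposes): the acquirer can get 300 next round, worth 0.52 × 300 = 156 now; the target offers that and keeps 144.
Round 2 (the acquirer proposes): the target can get 144 next round, worth 0.52 × 144 = 74.88 now, so the acquirer offers 74.88, keeping 225.12.
So by rejecting in round 1, the acquirer gets 225.12 next round, worth 0.52 × 225.12 = 117.0624 now.
Offer 139 ≥ 117.0624, so the acquirer accepts.

Accept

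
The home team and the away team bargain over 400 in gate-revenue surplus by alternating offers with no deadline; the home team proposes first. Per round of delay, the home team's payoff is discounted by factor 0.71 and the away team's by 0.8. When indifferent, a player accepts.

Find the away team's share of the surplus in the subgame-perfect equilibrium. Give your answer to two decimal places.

214.81

Let x be the home team's share when the home team proposes and y be the away team's share when the away team proposes.
The away team accepts iff offered ≥ 0.8·y, so x = 400 − 0.8y. Symmetrically y = 400 − 0.71x.
Substituting: x = 400 − 0.8(400 − 0.71x), giving x(1 − 0.71·0.8) = 400(1 − 0.8).
So x = 400 × 0.2 / 0.432 ≈ 185.1852, and the away team receives 400 − x ≈ 214.8148.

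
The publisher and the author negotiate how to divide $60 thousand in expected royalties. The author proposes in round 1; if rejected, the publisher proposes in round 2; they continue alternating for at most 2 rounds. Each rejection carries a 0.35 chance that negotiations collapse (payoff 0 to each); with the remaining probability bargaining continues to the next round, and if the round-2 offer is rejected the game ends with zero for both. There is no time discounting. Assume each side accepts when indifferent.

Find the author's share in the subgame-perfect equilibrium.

21

By backward induction:
Round 2 (the publisher proposes): rejection yields 0 for the author; the publisher offers 0 and keeps 60.
Round 1 (the author proposes): rejecting gives the publisher an expected 0.65 × 60 = 39. The author offers 39 and keeps 60 − 39 = 21.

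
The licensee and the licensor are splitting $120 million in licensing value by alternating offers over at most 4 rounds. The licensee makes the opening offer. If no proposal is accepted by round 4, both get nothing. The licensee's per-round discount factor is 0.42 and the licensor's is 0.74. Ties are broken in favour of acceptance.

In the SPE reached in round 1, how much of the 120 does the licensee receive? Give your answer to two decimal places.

Work backward from the last round.
Round 4 (the licensor proposes): rejection yields 0 for the licensee; the licensor offers 0 and keeps 120.
Round 3 (the licensee proposes): the licensor can get 120 next round, worth 0.74 × 120 = 88.8 now. The licensee offers 88.8 and keeps 120 − 88.8 = 31.2.
Round 2 (the licensor proposes): the licensee can get 31.2 next round, worth 0.42 × 31.2 = 13.104 now. The licensor offers 13.104 and keeps 120 − 13.104 = 106.896.
Round 1 (the licensee proposes): the licensor can get 106.896 next round, worth 0.74 × 106.896 = 79.10304 now, so the licensee offers 79.10304, keeping 40.89696.

40.90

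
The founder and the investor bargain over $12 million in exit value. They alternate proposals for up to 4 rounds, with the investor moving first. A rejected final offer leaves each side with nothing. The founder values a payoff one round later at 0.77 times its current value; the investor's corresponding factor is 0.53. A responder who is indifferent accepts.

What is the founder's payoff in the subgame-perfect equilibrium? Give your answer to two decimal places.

Round 4 (the founder proposes): the investor will accept anything ≥ 0, so the founder offers 0 and keeps 12.
Round 3 (the investor proposes): the founder can get 12 next round, worth 0.77 × 12 = 9.24 now, so the investor offers 9.24, keeping 2.76.
Round 2 (the founder proposes): the investor can get 2.76 next round, worth 0.53 × 2.76 = 1.4628 now; the founder offers that and keeps 10.5372.
Round 1 (the investor proposes): the founder can get 10.5372 next round, worth 0.77 × 10.5372 = 8.113644 now. The investor offers 8.113644 and keeps 12 − 8.113644 = 3.886356.

8.11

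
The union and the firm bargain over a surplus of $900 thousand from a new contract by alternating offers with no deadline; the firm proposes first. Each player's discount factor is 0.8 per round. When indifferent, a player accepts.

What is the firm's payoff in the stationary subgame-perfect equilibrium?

Let x be the firm's share when the firm proposes and y be the union's share when the union proposes.
The union accepts iff offered ≥ 0.8·y, so x = 900 − 0.8y. Symmetrically y = 900 − 0.8x.
Substituting: x = 900 − 0.8(900 − 0.8x), giving x(1 − 0.8·0.8) = 900(1 − 0.8).
So x = 900 × 0.2 / 0.36 = 500, and the union receives 900 − x = 400.

500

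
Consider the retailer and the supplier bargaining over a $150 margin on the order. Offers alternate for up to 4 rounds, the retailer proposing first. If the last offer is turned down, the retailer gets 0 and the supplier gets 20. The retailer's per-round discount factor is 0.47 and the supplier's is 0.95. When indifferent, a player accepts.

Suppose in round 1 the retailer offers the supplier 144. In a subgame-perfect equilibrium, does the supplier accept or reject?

Round 4 (the supplier proposes): rejection yields 0 for the retailer; the supplier offers 0 and keeps 150.
Round 3 (the retailer proposes): the supplier can get 150 next round, worth 0.95 × 150 = 142.5 now. The retailer offers 142.5 and keeps 150 − 142.5 = 7.5.
Round 2 (the supplier proposes): the retailer can get 7.5 next round, worth 0.47 × 7.5 = 3.525 now; the supplier offers that and keeps 146.475.
So by rejecting in round 1, the supplier gets 146.475 next round, worth 0.95 × 146.475 = 139.15125 now.
Offer 144 ≥ 139.15125, so the supplier accepts.

Accept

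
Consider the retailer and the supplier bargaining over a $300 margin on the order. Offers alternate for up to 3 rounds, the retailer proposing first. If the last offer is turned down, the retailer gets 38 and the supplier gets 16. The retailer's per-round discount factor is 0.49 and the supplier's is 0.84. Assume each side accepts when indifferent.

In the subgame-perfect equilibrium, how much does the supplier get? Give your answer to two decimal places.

135.11

Round 3 (the retailer proposes): the supplier gets 16 if talks fail, so the retailer offers 16 and keeps 284.
Round 2 (the supplier proposes): the retailer can get 284 next round, worth 0.49 × 284 = 139.16 now. The supplier offers 139.16 and keeps 300 − 139.16 = 160.84.
Round 1 (the retailer proposes): the supplier can get 160.84 next round, worth 0.84 × 160.84 = 135.1056 now. The retailer offers 135.1056 and keeps 300 − 135.1056 = 164.8944.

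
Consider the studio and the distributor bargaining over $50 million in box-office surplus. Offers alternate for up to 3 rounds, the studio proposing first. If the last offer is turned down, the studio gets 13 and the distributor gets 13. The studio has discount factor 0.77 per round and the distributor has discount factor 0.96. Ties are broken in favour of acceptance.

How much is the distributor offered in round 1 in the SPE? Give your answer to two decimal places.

Round 3 (the studio proposes): the distributor gets 13 if talks fail, so the studio offers 13 and keeps 37.
Round 2 (the distributor proposes): the studio can get 37 next round, worth 0.77 × 37 = 28.49 now; the distributor offers that and keeps 21.51.
Round 1 (the studio proposes): the distributor can get 21.51 next round, worth 0.96 × 21.51 = 20.6496 now; the studio offers that and keeps 29.3504.

20.65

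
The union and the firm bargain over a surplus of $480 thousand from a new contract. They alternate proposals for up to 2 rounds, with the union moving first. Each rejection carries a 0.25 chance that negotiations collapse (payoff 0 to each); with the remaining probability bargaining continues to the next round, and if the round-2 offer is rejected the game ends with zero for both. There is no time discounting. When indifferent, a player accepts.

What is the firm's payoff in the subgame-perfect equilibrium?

360

By backward induction:
Round 2 (the firm proposes): rejection yields 0 for the union; the firm offers 0 and keeps 480.
Round 1 (the union proposes): rejecting gives the firm an expected 0.75 × 480 = 360; the union offers that and keeps 120.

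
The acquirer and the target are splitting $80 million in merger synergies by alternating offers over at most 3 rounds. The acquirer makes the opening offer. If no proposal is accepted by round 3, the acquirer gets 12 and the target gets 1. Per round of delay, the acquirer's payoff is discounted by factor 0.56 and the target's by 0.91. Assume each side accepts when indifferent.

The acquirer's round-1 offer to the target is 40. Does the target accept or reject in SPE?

Accept

Work out the target's continuation value if the offer is rejected.
Round 3 (the acquirer proposes): the target gets 1 if talks fail, so the acquirer offers 1 and keeps 79.
Round 2 (the target proposes): the acquirer can get 79 next round, worth 0.56 × 79 = 44.24 now, so the target offers 44.24, keeping 35.76.
So by rejecting in round 1, the target gets 35.76 next round, worth 0.91 × 35.76 = 32.5416 now.
Offer 40 ≥ 32.5416, so the target accepts.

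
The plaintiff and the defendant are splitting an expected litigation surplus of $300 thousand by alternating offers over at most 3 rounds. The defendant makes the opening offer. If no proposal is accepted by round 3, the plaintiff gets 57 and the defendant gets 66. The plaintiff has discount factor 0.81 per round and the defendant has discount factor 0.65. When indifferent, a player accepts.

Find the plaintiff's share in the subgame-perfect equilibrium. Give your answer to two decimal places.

115.06

By backward induction:
Round 3 (the defendant proposes): the plaintiff gets 57 if talks fail, so the defendant offers 57 and keeps 243.
Round 2 (the plaintiff proposes): the defendant can get 243 next round, worth 0.65 × 243 = 157.95 now. The plaintiff offers 157.95 and keeps 300 − 157.95 = 142.05.
Round 1 (the defendant proposes): the plaintiff can get 142.05 next round, worth 0.81 × 142.05 = 115.0605 now, so the defendant offers 115.0605, keeping 184.9395.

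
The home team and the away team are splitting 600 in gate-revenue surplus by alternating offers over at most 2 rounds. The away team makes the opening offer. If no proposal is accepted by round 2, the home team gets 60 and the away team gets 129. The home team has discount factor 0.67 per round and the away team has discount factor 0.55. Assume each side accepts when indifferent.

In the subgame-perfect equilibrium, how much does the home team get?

Work backward from the last round.
Round 2 (the home team proposes): the away team gets 129 if talks fail, so the home team offers 129 and keeps 471.
Round 1 (the away team proposes): the home team can get 471 next round, worth 0.67 × 471 = 315.57 now. The away team offers 315.57 and keeps 600 − 315.57 = 284.43.

315.57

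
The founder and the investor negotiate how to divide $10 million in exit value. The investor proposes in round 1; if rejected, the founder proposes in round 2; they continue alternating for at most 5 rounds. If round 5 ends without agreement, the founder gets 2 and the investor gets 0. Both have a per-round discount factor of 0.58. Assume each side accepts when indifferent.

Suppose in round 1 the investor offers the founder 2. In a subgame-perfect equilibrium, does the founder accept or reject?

Reject

Round 5 (the investor proposes): the founder gets 2 if talks fail, so the investor offers 2 and keeps 8.
Round 4 (the founder proposes): the investor can get 8 next round, worth 0.58 × 8 = 4.64 now, so the founder offers 4.64, keeping 5.36.
Round 3 (the investor proposes): the founder can get 5.36 next round, worth 0.58 × 5.36 = 3.1088 now, so the investor offers 3.1088, keeping 6.8912.
Round 2 (the founder proposes): the investor can get 6.8912 next round, worth 0.58 × 6.8912 = 3.996896 now, so the founder offers 3.996896, keeping 6.003104.
So by rejecting in round 1, the founder gets 6.003104 next round, worth 0.58 × 6.003104 = 3.48180032 now.
Offer 2 < 3.48180032, so the founder rejects.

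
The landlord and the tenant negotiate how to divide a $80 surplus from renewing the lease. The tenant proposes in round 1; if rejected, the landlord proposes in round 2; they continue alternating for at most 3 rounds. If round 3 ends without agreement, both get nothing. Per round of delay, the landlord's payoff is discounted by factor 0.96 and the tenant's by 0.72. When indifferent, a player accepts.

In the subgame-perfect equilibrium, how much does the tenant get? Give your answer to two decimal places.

Work backward from the last round.
Round 3 (the tenant proposes): rejection yields 0 for the landlord; the tenant offers 0 and keeps 80.
Round 2 (the landlord proposes): the tenant can get 80 next round, worth 0.72 × 80 = 57.6 now, so the landlord offers 57.6, keeping 22.4.
Round 1 (the tenant proposes): the landlord can get 22.4 next round, worth 0.96 × 22.4 = 21.504 now, so the tenant offers 21.504, keeping 58.496.

58.50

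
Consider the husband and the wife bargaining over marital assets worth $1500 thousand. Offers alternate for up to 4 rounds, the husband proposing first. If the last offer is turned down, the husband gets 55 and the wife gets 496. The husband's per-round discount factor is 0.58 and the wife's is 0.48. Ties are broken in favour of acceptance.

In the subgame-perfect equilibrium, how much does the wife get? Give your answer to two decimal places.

By backward induction:
Round 4 (the wife proposes): the husband gets 55 if talks fail, so the wife offers 55 and keeps 1445.
Round 3 (the husband proposes): the wife can get 1445 next round, worth 0.48 × 1445 = 693.6 now, so the husband offers 693.6, keeping 806.4.
Round 2 (the wife proposes): the husband can get 806.4 next round, worth 0.58 × 806.4 = 467.712 now; the wife offers that and keeps 1032.288.
Round 1 (the husband proposes): the wife can get 1032.288 next round, worth 0.48 × 1032.288 = 495.49824 now. The husband offers 495.49824 and keeps 1500 − 495.49824 = 1004.50176.

495.50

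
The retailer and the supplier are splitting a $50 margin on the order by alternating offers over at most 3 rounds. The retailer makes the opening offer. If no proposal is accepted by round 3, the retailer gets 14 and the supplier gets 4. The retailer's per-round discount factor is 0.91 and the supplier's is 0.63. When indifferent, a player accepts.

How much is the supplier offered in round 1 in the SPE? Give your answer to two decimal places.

5.13

Round 3 (the retailer proposes): the supplier gets 4 if talks fail, so the retailer offers 4 and keeps 46.
Round 2 (the supplier proposes): the retailer can get 46 next round, worth 0.91 × 46 = 41.86 now, so the supplier offers 41.86, keeping 8.14.
Round 1 (the retailer proposes): the supplier can get 8.14 next round, worth 0.63 × 8.14 = 5.1282 now; the retailer offers that and keeps 44.8718.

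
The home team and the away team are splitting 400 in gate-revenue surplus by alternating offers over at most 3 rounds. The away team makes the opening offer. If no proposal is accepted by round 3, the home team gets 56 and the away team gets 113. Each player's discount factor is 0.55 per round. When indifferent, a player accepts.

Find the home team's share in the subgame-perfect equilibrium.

115.94

Round 3 (the away team proposes): the home team gets 56 if talks fail, so the away team offers 56 and keeps 344.
Round 2 (the home team proposes): the away team can get 344 next round, worth 0.55 × 344 = 189.2 now, so the home team offers 189.2, keeping 210.8.
Round 1 (the away team proposes): the home team can get 210.8 next round, worth 0.55 × 210.8 = 115.94 now, so the away team offers 115.94, keeping 284.06.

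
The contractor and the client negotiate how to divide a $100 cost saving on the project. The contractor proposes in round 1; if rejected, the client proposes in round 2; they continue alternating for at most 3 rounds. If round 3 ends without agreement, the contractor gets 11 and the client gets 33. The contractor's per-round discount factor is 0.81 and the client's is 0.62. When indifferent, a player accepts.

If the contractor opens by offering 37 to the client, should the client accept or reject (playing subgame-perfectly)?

Round 3 (the contractor proposes): the client gets 33 if talks fail, so the contractor offers 33 and keeps 67.
Round 2 (the client proposes): the contractor can get 67 next round, worth 0.81 × 67 = 54.27 now. The client offers 54.27 and keeps 100 − 54.27 = 45.73.
So by rejecting in round 1, the client gets 45.73 next round, worth 0.62 × 45.73 = 28.3526 now.
Offer 37 ≥ 28.3526, so the client accepts.

Accept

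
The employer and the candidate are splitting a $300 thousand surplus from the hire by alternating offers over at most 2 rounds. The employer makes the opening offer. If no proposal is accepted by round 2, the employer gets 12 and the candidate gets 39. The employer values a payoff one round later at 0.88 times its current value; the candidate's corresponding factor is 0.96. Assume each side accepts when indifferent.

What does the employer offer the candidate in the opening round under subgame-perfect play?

Work backward from the last round.
Round 2 (the candidate proposes): the employer gets 12 if talks fail, so the candidate offers 12 and keeps 288.
Round 1 (the employer proposes): the candidate can get 288 next round, worth 0.96 × 288 = 276.48 now. The employer offers 276.48 and keeps 300 − 276.48 = 23.52.

276.48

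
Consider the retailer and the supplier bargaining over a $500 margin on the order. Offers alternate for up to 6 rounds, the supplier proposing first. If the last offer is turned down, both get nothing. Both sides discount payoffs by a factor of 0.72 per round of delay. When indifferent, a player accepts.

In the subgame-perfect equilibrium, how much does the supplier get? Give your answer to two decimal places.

Round 6 (the retailer proposes): the supplier will accept anything ≥ 0, so the retailer offers 0 and keeps 500.
Round 5 (the supplier proposes): the retailer can get 500 next round, worth 0.72 × 500 = 360 now. The supplier offers 360 and keeps 500 − 360 = 140.
Round 4 (the retailer proposes): the supplier can get 140 next round, worth 0.72 × 140 = 100.8 now. The retailer offers 100.8 and keeps 500 − 100.8 = 399.2.
Round 3 (the supplier proposes): the retailer can get 399.2 next round, worth 0.72 × 399.2 = 287.424 now, so the supplier offers 287.424, keeping 212.576.
Round 2 (the retailer proposes): the supplier can get 212.576 next round, worth 0.72 × 212.576 = 153.05472 now, so the retailer offers 153.05472, keeping 346.94528.
Round 1 (the supplier proposes): the retailer can get 346.94528 next round, worth 0.72 × 346.94528 = 249.8006016 now. The supplier offers 249.8006016 and keeps 500 − 249.8006016 = 250.1993984.

250.20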